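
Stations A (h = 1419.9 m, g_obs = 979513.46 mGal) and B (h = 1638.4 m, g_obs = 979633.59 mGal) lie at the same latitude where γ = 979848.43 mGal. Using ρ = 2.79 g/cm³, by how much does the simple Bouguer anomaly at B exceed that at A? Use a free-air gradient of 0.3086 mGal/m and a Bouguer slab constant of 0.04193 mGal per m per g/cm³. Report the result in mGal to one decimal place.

Δg_SB(A) = 979513.46 − 979848.43 + 0.3086×1419.9 − 0.04193×2.79×1419.9 = -62.90 mGal
Δg_SB(B) = 979633.59 − 979848.43 + 0.3086×1638.4 − 0.04193×2.79×1638.4 = 99.10 mGal
Difference = 99.10 − (-62.90) = 162.00 mGal

162.0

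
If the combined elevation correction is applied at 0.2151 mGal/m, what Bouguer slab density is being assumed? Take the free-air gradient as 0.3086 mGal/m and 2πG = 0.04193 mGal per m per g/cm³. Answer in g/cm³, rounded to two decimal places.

0.2151 = 0.3086 − 0.04193 × ρ
ρ = (0.3086 − 0.2151) / 0.04193 = 2.23 g/cm³

2.23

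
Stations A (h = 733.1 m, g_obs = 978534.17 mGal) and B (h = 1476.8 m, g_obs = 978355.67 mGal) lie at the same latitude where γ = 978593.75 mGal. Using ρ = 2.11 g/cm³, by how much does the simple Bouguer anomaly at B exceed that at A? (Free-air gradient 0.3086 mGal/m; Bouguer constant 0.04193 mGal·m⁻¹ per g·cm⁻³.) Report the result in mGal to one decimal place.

-14.8

Δg_SB(A) = 978534.17 − 978593.75 + 0.3086×733.1 − 0.04193×2.11×733.1 = 101.80 mGal
Δg_SB(B) = 978355.67 − 978593.75 + 0.3086×1476.8 − 0.04193×2.11×1476.8 = 87.00 mGal
Difference = 87.00 − (101.80) = -14.80 mGal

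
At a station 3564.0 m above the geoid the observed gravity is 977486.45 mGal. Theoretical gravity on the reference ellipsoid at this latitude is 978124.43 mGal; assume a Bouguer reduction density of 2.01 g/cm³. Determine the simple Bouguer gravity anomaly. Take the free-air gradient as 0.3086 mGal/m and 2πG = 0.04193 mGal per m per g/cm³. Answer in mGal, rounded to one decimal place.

161.5

Free-air correction = 0.3086 × 3564.0 = 1099.85 mGal
Free-air anomaly = 977486.45 − 978124.43 + (1099.85) = 461.87 mGal
Bouguer slab correction = 0.04193 × 2.01 × 3564.0 = 300.37 mGal
Simple Bouguer anomaly = 461.87 − (300.37) = 161.50 mGal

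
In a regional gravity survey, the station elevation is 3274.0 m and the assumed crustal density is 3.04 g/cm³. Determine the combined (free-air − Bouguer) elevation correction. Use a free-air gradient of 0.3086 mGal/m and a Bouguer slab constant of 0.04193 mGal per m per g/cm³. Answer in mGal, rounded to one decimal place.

Combined gradient = 0.3086 − 0.04193 × 3.04 = 0.1811328 mGal/m
Combined elevation correction = 0.1811328 × 3274.0 = 593.0 mGal

593.0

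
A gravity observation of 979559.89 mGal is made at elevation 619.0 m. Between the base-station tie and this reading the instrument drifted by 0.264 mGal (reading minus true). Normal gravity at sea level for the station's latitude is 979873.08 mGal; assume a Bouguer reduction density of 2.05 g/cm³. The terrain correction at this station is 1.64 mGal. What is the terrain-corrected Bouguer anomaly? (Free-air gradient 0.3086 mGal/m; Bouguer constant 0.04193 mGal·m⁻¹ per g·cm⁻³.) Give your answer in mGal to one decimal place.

Drift-corrected reading = 979559.89 − (0.264) = 979559.626 mGal
Free-air correction = 0.3086 × 619.0 = 191.02 mGal
Free-air anomaly = 979559.626 − 979873.08 + (191.02) = -122.434 mGal
Bouguer slab correction = 0.04193 × 2.05 × 619.0 = 53.21 mGal
Simple Bouguer anomaly = -122.434 − (53.21) = -175.644 mGal
Complete Bouguer anomaly = -175.644 + 1.64 = -174.004 mGal

-174.0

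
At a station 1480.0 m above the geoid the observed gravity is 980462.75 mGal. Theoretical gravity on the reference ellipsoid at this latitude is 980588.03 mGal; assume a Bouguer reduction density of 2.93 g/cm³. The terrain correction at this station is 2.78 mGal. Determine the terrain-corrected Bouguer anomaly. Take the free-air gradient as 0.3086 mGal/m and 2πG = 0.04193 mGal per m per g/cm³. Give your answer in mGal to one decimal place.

152.4

Free-air correction = 0.3086 × 1480.0 = 456.73 mGal
Free-air anomaly = 980462.75 − 980588.03 + (456.73) = 331.45 mGal
Bouguer slab correction = 0.04193 × 2.93 × 1480.0 = 181.83 mGal
Simple Bouguer anomaly = 331.45 − (181.83) = 149.62 mGal
Complete Bouguer anomaly = 149.62 + 2.78 = 152.40 mGal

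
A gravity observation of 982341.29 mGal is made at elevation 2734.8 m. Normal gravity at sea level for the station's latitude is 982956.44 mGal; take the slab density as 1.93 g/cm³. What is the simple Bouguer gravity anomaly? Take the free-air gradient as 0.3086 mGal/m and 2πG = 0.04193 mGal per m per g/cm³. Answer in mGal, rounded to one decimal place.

7.5

Free-air correction = 0.3086 × 2734.8 = 843.96 mGal
Free-air anomaly = 982341.29 − 982956.44 + (843.96) = 228.81 mGal
Bouguer slab correction = 0.04193 × 1.93 × 2734.8 = 221.31 mGal
Simple Bouguer anomaly = 228.81 − (221.31) = 7.50 mGal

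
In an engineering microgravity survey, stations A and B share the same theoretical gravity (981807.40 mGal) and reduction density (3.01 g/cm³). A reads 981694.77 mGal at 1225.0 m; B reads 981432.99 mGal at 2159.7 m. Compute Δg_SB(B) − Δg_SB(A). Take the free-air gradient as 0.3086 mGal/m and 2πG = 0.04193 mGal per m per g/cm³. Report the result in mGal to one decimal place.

-91.3

Δg_SB(A) = 981694.77 − 981807.40 + 0.3086×1225.0 − 0.04193×3.01×1225.0 = 110.80 mGal
Δg_SB(B) = 981432.99 − 981807.40 + 0.3086×2159.7 − 0.04193×3.01×2159.7 = 19.50 mGal
Difference = 19.50 − (110.80) = -91.30 mGal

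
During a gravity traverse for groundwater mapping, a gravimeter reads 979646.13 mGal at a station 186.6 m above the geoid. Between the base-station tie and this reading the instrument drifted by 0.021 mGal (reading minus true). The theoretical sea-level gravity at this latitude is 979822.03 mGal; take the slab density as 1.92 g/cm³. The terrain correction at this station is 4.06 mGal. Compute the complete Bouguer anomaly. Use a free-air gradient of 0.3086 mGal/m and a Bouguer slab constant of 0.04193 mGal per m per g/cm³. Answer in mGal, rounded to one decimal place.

Drift-corrected reading = 979646.13 − (0.021) = 979646.109 mGal
Free-air correction = 0.3086 × 186.6 = 57.58 mGal
Free-air anomaly = 979646.109 − 979822.03 + (57.58) = -118.341 mGal
Bouguer slab correction = 0.04193 × 1.92 × 186.6 = 15.02 mGal
Simple Bouguer anomaly = -118.341 − (15.02) = -133.361 mGal
Complete Bouguer anomaly = -133.361 + 4.06 = -129.301 mGal

-129.3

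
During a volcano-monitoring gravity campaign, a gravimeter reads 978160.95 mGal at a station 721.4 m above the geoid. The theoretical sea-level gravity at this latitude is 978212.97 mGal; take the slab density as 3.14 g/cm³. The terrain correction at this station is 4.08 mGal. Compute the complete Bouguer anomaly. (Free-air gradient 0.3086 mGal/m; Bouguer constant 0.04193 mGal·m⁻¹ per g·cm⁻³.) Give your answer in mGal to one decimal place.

79.7

Free-air correction = 0.3086 × 721.4 = 222.62 mGal
Free-air anomaly = 978160.95 − 978212.97 + (222.62) = 170.60 mGal
Bouguer slab correction = 0.04193 × 3.14 × 721.4 = 94.98 mGal
Simple Bouguer anomaly = 170.60 − (94.98) = 75.62 mGal
Complete Bouguer anomaly = 75.62 + 4.08 = 79.70 mGal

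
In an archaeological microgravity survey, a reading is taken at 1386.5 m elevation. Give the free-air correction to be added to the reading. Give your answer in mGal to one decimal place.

427.9

Free-air correction = 0.3086 × 1386.5 = 427.9 mGal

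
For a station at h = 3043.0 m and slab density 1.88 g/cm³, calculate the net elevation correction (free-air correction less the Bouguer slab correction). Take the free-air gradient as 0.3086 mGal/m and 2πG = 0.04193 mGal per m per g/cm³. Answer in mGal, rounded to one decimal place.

Combined gradient = 0.3086 − 0.04193 × 1.88 = 0.2297716 mGal/m
Combined elevation correction = 0.2297716 × 3043.0 = 699.2 mGal

699.2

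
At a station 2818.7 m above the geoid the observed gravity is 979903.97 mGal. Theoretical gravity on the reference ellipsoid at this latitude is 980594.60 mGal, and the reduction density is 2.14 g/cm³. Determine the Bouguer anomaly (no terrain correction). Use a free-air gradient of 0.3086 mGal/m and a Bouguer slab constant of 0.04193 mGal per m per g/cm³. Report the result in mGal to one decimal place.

-73.7

Free-air correction = 0.3086 × 2818.7 = 869.85 mGal
Free-air anomaly = 979903.97 − 980594.60 + (869.85) = 179.22 mGal
Bouguer slab correction = 0.04193 × 2.14 × 2818.7 = 252.92 mGal
Simple Bouguer anomaly = 179.22 − (252.92) = -73.70 mGal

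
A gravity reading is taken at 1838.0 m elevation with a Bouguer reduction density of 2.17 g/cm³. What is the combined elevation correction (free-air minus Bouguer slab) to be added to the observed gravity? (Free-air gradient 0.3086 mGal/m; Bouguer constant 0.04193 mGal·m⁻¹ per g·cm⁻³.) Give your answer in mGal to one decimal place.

Combined gradient = 0.3086 − 0.04193 × 2.17 = 0.2176119 mGal/m
Combined elevation correction = 0.2176119 × 1838.0 = 400.0 mGal

400.0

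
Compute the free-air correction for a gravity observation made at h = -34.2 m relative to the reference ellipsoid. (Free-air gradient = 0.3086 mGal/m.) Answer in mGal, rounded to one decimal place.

Free-air correction = 0.3086 × -34.2 = -10.6 mGal

-10.6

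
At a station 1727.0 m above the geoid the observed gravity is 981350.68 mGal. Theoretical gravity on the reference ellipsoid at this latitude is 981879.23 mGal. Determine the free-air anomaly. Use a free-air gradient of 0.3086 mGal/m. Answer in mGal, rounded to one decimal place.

4.4

Free-air correction = 0.3086 × 1727.0 = 532.95 mGal
Free-air anomaly = 981350.68 − 981879.23 + (532.95) = 4.40 mGal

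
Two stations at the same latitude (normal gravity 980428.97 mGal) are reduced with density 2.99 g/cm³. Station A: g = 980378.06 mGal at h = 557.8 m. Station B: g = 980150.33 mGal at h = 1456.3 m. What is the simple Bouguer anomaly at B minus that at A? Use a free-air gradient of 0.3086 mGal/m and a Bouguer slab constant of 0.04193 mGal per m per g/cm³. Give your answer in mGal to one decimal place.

Δg_SB(A) = 980378.06 − 980428.97 + 0.3086×557.8 − 0.04193×2.99×557.8 = 51.30 mGal
Δg_SB(B) = 980150.33 − 980428.97 + 0.3086×1456.3 − 0.04193×2.99×1456.3 = -11.80 mGal
Difference = -11.80 − (51.30) = -63.10 mGal

-63.1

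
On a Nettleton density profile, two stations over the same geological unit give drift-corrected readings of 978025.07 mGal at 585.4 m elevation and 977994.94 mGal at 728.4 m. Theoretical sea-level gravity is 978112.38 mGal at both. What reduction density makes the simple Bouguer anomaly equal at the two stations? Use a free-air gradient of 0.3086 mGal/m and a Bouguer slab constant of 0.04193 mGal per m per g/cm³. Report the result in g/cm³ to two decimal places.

2.33

Δg_obs = 977994.94 − 978025.07 = -30.13 mGal over Δh = 728.4 − 585.4 = 143.0 m
Equal Bouguer anomalies ⇒ Δg_obs + (0.3086 − 0.04193ρ)·Δh = 0
0.3086 − 0.04193ρ = −Δg_obs/Δh = 0.21070
ρ = (0.3086 − 0.21070) / 0.04193 = 2.33 g/cm³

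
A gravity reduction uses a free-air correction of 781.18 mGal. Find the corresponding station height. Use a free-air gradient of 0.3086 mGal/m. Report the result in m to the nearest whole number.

h = 781.18 / 0.3086 = 2531.37 m

2531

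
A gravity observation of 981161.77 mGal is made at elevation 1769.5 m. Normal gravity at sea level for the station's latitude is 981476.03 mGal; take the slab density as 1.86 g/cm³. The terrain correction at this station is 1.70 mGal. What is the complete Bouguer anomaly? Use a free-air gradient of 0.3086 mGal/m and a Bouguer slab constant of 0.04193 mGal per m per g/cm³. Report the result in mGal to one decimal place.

95.5

Free-air correction = 0.3086 × 1769.5 = 546.07 mGal
Free-air anomaly = 981161.77 − 981476.03 + (546.07) = 231.81 mGal
Bouguer slab correction = 0.04193 × 1.86 × 1769.5 = 138.00 mGal
Simple Bouguer anomaly = 231.81 − (138.00) = 93.81 mGal
Complete Bouguer anomaly = 93.81 + 1.70 = 95.51 mGal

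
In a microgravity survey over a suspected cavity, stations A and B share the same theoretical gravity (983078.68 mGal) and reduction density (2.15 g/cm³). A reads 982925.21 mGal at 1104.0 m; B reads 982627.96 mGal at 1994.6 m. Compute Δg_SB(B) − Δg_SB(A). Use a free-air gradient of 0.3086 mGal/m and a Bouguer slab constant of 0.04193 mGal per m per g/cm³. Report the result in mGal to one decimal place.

-102.7

Δg_SB(A) = 982925.21 − 983078.68 + 0.3086×1104.0 − 0.04193×2.15×1104.0 = 87.70 mGal
Δg_SB(B) = 982627.96 − 983078.68 + 0.3086×1994.6 − 0.04193×2.15×1994.6 = -15.00 mGal
Difference = -15.00 − (87.70) = -102.70 mGal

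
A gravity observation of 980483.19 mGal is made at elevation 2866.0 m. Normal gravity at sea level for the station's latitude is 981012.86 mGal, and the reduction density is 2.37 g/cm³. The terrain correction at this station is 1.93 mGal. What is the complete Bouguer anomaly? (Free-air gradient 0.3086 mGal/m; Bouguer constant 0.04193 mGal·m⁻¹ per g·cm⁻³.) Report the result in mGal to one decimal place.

71.9

Free-air correction = 0.3086 × 2866.0 = 884.45 mGal
Free-air anomaly = 980483.19 − 981012.86 + (884.45) = 354.78 mGal
Bouguer slab correction = 0.04193 × 2.37 × 2866.0 = 284.81 mGal
Simple Bouguer anomaly = 354.78 − (284.81) = 69.97 mGal
Complete Bouguer anomaly = 69.97 + 1.93 = 71.90 mGal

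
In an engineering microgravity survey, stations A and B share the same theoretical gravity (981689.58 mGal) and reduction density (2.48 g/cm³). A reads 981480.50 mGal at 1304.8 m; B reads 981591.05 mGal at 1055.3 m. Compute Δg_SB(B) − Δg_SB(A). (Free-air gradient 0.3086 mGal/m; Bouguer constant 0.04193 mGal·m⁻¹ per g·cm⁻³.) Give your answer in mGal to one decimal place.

Δg_SB(A) = 981480.50 − 981689.58 + 0.3086×1304.8 − 0.04193×2.48×1304.8 = 57.90 mGal
Δg_SB(B) = 981591.05 − 981689.58 + 0.3086×1055.3 − 0.04193×2.48×1055.3 = 117.40 mGal
Difference = 117.40 − (57.90) = 59.50 mGal

59.5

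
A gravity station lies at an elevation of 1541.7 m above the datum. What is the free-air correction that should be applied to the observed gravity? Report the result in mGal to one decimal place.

475.8

Free-air correction = 0.3086 × 1541.7 = 475.8 mGal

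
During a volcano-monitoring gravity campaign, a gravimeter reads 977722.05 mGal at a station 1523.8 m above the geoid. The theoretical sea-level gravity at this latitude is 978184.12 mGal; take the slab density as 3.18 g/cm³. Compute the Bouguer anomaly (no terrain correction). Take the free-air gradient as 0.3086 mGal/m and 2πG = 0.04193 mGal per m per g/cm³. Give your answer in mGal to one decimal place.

Free-air correction = 0.3086 × 1523.8 = 470.24 mGal
Free-air anomaly = 977722.05 − 978184.12 + (470.24) = 8.17 mGal
Bouguer slab correction = 0.04193 × 3.18 × 1523.8 = 203.18 mGal
Simple Bouguer anomaly = 8.17 − (203.18) = -195.01 mGal

-195.0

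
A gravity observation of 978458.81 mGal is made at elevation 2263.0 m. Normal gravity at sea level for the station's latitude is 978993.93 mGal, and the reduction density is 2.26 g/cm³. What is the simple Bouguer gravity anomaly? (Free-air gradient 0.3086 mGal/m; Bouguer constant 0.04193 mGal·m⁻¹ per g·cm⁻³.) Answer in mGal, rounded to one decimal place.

Free-air correction = 0.3086 × 2263.0 = 698.36 mGal
Free-air anomaly = 978458.81 − 978993.93 + (698.36) = 163.24 mGal
Bouguer slab correction = 0.04193 × 2.26 × 2263.0 = 214.45 mGal
Simple Bouguer anomaly = 163.24 − (214.45) = -51.21 mGal

-51.2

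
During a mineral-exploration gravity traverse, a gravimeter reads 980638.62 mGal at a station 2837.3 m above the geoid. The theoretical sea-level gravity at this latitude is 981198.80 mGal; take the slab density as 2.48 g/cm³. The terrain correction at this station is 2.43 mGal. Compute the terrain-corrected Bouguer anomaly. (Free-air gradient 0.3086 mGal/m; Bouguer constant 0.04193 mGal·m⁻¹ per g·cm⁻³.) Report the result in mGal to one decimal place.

22.8

Free-air correction = 0.3086 × 2837.3 = 875.59 mGal
Free-air anomaly = 980638.62 − 981198.80 + (875.59) = 315.41 mGal
Bouguer slab correction = 0.04193 × 2.48 × 2837.3 = 295.04 mGal
Simple Bouguer anomaly = 315.41 − (295.04) = 20.37 mGal
Complete Bouguer anomaly = 20.37 + 2.43 = 22.80 mGal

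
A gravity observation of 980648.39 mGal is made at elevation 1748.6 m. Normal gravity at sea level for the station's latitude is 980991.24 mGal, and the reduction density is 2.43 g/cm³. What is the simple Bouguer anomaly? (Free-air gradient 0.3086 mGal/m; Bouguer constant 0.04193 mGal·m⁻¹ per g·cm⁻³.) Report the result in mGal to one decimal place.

18.6

Free-air correction = 0.3086 × 1748.6 = 539.62 mGal
Free-air anomaly = 980648.39 − 980991.24 + (539.62) = 196.77 mGal
Bouguer slab correction = 0.04193 × 2.43 × 1748.6 = 178.16 mGal
Simple Bouguer anomaly = 196.77 − (178.16) = 18.61 mGal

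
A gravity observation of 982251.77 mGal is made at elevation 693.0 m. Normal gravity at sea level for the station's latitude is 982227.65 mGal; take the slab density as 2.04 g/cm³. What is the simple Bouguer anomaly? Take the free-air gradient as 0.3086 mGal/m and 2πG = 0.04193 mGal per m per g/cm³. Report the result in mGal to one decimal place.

Free-air correction = 0.3086 × 693.0 = 213.86 mGal
Free-air anomaly = 982251.77 − 982227.65 + (213.86) = 237.98 mGal
Bouguer slab correction = 0.04193 × 2.04 × 693.0 = 59.28 mGal
Simple Bouguer anomaly = 237.98 − (59.28) = 178.70 mGal

178.7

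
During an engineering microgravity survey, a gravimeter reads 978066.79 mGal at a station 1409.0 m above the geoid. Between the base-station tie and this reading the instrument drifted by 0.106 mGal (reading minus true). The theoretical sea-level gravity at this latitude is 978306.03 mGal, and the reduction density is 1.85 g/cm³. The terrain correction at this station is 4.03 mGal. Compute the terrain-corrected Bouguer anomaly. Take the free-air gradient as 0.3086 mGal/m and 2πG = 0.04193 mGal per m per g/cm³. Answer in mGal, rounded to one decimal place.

Drift-corrected reading = 978066.79 − (0.106) = 978066.684 mGal
Free-air correction = 0.3086 × 1409.0 = 434.82 mGal
Free-air anomaly = 978066.684 − 978306.03 + (434.82) = 195.474 mGal
Bouguer slab correction = 0.04193 × 1.85 × 1409.0 = 109.30 mGal
Simple Bouguer anomaly = 195.474 − (109.30) = 86.174 mGal
Complete Bouguer anomaly = 86.174 + 4.03 = 90.204 mGal

90.2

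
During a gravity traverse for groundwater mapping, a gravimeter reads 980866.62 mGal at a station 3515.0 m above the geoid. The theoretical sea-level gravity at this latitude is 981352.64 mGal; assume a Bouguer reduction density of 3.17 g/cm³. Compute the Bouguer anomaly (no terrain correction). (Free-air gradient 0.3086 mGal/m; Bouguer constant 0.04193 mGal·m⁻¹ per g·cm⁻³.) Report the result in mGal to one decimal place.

131.5

Free-air correction = 0.3086 × 3515.0 = 1084.73 mGal
Free-air anomaly = 980866.62 − 981352.64 + (1084.73) = 598.71 mGal
Bouguer slab correction = 0.04193 × 3.17 × 3515.0 = 467.21 mGal
Simple Bouguer anomaly = 598.71 − (467.21) = 131.50 mGal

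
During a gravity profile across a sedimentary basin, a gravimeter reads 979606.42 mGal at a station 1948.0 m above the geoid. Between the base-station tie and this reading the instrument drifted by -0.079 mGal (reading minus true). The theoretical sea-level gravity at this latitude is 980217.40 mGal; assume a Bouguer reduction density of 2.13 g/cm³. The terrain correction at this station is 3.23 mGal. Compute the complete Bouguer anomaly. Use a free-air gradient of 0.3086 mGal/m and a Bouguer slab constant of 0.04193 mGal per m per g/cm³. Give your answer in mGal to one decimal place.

-180.5

Drift-corrected reading = 979606.42 − (-0.079) = 979606.499 mGal
Free-air correction = 0.3086 × 1948.0 = 601.15 mGal
Free-air anomaly = 979606.499 − 980217.40 + (601.15) = -9.751 mGal
Bouguer slab correction = 0.04193 × 2.13 × 1948.0 = 173.98 mGal
Simple Bouguer anomaly = -9.751 − (173.98) = -183.731 mGal
Complete Bouguer anomaly = -183.731 + 3.23 = -180.501 mGal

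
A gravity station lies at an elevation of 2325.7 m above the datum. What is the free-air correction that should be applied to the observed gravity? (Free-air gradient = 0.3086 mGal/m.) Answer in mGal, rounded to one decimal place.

Free-air correction = 0.3086 × 2325.7 = 717.7 mGal

717.7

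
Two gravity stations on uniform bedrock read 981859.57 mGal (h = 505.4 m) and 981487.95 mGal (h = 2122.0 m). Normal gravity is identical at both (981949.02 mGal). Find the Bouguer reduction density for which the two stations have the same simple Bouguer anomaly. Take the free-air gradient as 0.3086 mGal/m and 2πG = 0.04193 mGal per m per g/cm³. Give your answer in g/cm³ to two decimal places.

Δg_obs = 981487.95 − 981859.57 = -371.62 mGal over Δh = 2122.0 − 505.4 = 1616.6 m
Equal Bouguer anomalies ⇒ Δg_obs + (0.3086 − 0.04193ρ)·Δh = 0
0.3086 − 0.04193ρ = −Δg_obs/Δh = 0.22988
ρ = (0.3086 − 0.22988) / 0.04193 = 1.88 g/cm³

1.88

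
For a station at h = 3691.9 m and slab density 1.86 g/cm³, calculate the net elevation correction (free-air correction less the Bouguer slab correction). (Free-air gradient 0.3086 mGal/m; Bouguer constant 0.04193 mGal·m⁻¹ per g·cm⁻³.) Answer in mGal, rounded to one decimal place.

Combined gradient = 0.3086 − 0.04193 × 1.86 = 0.2306102 mGal/m
Combined elevation correction = 0.2306102 × 3691.9 = 851.4 mGal

851.4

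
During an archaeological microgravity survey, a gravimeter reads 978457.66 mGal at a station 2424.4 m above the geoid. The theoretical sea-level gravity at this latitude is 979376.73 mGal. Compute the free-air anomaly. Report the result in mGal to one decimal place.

Free-air correction = 0.3086 × 2424.4 = 748.17 mGal
Free-air anomaly = 978457.66 − 979376.73 + (748.17) = -170.90 mGal

-170.9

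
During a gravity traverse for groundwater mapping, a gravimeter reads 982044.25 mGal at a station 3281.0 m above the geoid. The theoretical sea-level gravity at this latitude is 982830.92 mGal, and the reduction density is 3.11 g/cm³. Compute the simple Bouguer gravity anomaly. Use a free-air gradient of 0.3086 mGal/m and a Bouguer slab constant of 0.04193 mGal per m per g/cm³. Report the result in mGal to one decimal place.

Free-air correction = 0.3086 × 3281.0 = 1012.52 mGal
Free-air anomaly = 982044.25 − 982830.92 + (1012.52) = 225.85 mGal
Bouguer slab correction = 0.04193 × 3.11 × 3281.0 = 427.85 mGal
Simple Bouguer anomaly = 225.85 − (427.85) = -202.00 mGal

-202.0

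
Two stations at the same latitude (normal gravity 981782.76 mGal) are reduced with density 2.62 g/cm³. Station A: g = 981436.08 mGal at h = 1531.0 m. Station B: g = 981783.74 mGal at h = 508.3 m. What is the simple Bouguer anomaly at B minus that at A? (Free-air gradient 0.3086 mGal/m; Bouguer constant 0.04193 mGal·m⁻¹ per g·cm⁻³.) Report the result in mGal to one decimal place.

Δg_SB(A) = 981436.08 − 981782.76 + 0.3086×1531.0 − 0.04193×2.62×1531.0 = -42.40 mGal
Δg_SB(B) = 981783.74 − 981782.76 + 0.3086×508.3 − 0.04193×2.62×508.3 = 102.00 mGal
Difference = 102.00 − (-42.40) = 144.40 mGal

144.4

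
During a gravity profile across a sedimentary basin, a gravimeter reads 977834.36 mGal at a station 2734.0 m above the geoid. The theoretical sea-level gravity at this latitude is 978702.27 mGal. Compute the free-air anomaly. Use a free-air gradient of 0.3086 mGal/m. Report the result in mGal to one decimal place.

Free-air correction = 0.3086 × 2734.0 = 843.71 mGal
Free-air anomaly = 977834.36 − 978702.27 + (843.71) = -24.20 mGal

-24.2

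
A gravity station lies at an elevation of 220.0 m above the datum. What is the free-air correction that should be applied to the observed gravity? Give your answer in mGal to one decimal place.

Free-air correction = 0.3086 × 220.0 = 67.9 mGal

67.9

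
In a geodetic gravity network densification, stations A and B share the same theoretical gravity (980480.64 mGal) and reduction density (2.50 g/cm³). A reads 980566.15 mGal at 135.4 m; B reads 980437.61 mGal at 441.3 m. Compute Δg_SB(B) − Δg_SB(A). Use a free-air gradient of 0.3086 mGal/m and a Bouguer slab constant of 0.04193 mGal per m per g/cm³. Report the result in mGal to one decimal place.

Δg_SB(A) = 980566.15 − 980480.64 + 0.3086×135.4 − 0.04193×2.50×135.4 = 113.10 mGal
Δg_SB(B) = 980437.61 − 980480.64 + 0.3086×441.3 − 0.04193×2.50×441.3 = 46.90 mGal
Difference = 46.90 − (113.10) = -66.20 mGal

-66.2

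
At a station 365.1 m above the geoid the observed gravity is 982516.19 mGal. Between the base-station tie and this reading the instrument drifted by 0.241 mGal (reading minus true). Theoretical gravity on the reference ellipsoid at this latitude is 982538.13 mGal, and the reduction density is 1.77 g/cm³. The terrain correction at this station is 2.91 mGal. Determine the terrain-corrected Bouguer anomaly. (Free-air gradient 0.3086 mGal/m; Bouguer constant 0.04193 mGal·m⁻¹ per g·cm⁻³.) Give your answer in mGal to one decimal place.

66.3

Drift-corrected reading = 982516.19 − (0.241) = 982515.949 mGal
Free-air correction = 0.3086 × 365.1 = 112.67 mGal
Free-air anomaly = 982515.949 − 982538.13 + (112.67) = 90.489 mGal
Bouguer slab correction = 0.04193 × 1.77 × 365.1 = 27.10 mGal
Simple Bouguer anomaly = 90.489 − (27.10) = 63.389 mGal
Complete Bouguer anomaly = 63.389 + 2.91 = 66.299 mGal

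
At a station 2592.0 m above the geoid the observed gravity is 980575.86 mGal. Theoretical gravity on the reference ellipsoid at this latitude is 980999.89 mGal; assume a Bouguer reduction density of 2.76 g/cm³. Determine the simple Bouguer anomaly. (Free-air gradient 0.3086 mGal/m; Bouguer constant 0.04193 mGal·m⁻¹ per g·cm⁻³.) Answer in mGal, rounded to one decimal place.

75.9

Free-air correction = 0.3086 × 2592.0 = 799.89 mGal
Free-air anomaly = 980575.86 − 980999.89 + (799.89) = 375.86 mGal
Bouguer slab correction = 0.04193 × 2.76 × 2592.0 = 299.96 mGal
Simple Bouguer anomaly = 375.86 − (299.96) = 75.90 mGal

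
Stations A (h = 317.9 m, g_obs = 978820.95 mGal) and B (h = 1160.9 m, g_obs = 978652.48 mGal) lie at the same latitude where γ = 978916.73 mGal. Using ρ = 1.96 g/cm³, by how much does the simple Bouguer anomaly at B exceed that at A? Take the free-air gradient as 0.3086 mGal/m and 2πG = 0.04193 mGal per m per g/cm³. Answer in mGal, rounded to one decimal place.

Δg_SB(A) = 978820.95 − 978916.73 + 0.3086×317.9 − 0.04193×1.96×317.9 = -23.80 mGal
Δg_SB(B) = 978652.48 − 978916.73 + 0.3086×1160.9 − 0.04193×1.96×1160.9 = -1.40 mGal
Difference = -1.40 − (-23.80) = 22.40 mGal

22.4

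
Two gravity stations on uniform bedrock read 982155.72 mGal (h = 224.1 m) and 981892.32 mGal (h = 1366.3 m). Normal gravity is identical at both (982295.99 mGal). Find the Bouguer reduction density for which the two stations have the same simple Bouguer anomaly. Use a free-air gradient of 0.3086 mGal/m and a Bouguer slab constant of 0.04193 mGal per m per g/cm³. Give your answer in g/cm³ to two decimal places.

Δg_obs = 981892.32 − 982155.72 = -263.40 mGal over Δh = 1366.3 − 224.1 = 1142.2 m
Equal Bouguer anomalies ⇒ Δg_obs + (0.3086 − 0.04193ρ)·Δh = 0
0.3086 − 0.04193ρ = −Δg_obs/Δh = 0.23061
ρ = (0.3086 − 0.23061) / 0.04193 = 1.86 g/cm³

1.86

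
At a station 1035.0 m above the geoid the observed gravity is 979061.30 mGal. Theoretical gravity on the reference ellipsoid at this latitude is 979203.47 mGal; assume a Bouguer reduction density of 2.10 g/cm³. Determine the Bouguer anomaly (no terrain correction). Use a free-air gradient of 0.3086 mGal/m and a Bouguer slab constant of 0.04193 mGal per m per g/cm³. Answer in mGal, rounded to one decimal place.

86.1

Free-air correction = 0.3086 × 1035.0 = 319.40 mGal
Free-air anomaly = 979061.30 − 979203.47 + (319.40) = 177.23 mGal
Bouguer slab correction = 0.04193 × 2.10 × 1035.0 = 91.13 mGal
Simple Bouguer anomaly = 177.23 − (91.13) = 86.10 mGal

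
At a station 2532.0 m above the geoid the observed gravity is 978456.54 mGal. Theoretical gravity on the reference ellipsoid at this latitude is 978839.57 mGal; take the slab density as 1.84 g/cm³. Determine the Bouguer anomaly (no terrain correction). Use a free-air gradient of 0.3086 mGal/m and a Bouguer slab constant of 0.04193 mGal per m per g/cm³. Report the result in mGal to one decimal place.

203.0

Free-air correction = 0.3086 × 2532.0 = 781.38 mGal
Free-air anomaly = 978456.54 − 978839.57 + (781.38) = 398.35 mGal
Bouguer slab correction = 0.04193 × 1.84 × 2532.0 = 195.35 mGal
Simple Bouguer anomaly = 398.35 − (195.35) = 203.00 mGal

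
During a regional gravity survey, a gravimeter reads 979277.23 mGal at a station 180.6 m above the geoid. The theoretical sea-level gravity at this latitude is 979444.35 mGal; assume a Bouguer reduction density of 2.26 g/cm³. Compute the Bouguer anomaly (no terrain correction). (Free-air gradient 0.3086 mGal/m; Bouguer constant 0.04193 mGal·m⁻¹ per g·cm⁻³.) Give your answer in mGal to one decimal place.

-128.5

Free-air correction = 0.3086 × 180.6 = 55.73 mGal
Free-air anomaly = 979277.23 − 979444.35 + (55.73) = -111.39 mGal
Bouguer slab correction = 0.04193 × 2.26 × 180.6 = 17.11 mGal
Simple Bouguer anomaly = -111.39 − (17.11) = -128.50 mGal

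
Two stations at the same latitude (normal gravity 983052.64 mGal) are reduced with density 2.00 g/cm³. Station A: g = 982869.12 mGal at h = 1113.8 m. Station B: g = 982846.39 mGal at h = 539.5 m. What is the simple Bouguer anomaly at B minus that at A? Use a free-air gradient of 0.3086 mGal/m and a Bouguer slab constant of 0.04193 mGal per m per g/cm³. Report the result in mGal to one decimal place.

-151.8

Δg_SB(A) = 982869.12 − 983052.64 + 0.3086×1113.8 − 0.04193×2.00×1113.8 = 66.80 mGal
Δg_SB(B) = 982846.39 − 983052.64 + 0.3086×539.5 − 0.04193×2.00×539.5 = -85.00 mGal
Difference = -85.00 − (66.80) = -151.80 mGal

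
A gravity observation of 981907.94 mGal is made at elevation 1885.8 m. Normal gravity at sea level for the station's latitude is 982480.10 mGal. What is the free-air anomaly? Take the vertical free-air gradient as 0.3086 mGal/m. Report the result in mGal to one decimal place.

Free-air correction = 0.3086 × 1885.8 = 581.96 mGal
Free-air anomaly = 981907.94 − 982480.10 + (581.96) = 9.80 mGal

9.8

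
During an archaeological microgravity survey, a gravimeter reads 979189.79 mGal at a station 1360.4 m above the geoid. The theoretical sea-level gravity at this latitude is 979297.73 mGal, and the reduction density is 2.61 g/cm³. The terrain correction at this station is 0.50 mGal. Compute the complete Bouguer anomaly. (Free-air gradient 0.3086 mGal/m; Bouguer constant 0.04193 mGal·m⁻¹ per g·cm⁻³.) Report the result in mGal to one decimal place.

163.5

Free-air correction = 0.3086 × 1360.4 = 419.82 mGal
Free-air anomaly = 979189.79 − 979297.73 + (419.82) = 311.88 mGal
Bouguer slab correction = 0.04193 × 2.61 × 1360.4 = 148.88 mGal
Simple Bouguer anomaly = 311.88 − (148.88) = 163.00 mGal
Complete Bouguer anomaly = 163.00 + 0.50 = 163.50 mGal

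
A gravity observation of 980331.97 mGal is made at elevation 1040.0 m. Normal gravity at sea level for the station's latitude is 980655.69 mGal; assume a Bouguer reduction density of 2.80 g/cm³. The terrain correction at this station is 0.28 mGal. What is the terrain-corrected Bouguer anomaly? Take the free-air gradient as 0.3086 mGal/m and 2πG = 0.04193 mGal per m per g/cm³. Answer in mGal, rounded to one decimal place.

-124.6

Free-air correction = 0.3086 × 1040.0 = 320.94 mGal
Free-air anomaly = 980331.97 − 980655.69 + (320.94) = -2.78 mGal
Bouguer slab correction = 0.04193 × 2.80 × 1040.0 = 122.10 mGal
Simple Bouguer anomaly = -2.78 − (122.10) = -124.88 mGal
Complete Bouguer anomaly = -124.88 + 0.28 = -124.60 mGal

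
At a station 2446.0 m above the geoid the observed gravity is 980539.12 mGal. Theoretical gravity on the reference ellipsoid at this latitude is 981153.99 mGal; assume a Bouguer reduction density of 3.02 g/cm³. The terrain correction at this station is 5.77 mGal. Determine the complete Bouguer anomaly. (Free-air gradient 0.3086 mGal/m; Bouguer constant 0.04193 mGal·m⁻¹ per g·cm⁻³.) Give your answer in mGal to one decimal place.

Free-air correction = 0.3086 × 2446.0 = 754.84 mGal
Free-air anomaly = 980539.12 − 981153.99 + (754.84) = 139.97 mGal
Bouguer slab correction = 0.04193 × 3.02 × 2446.0 = 309.73 mGal
Simple Bouguer anomaly = 139.97 − (309.73) = -169.76 mGal
Complete Bouguer anomaly = -169.76 + 5.77 = -163.99 mGal

-164.0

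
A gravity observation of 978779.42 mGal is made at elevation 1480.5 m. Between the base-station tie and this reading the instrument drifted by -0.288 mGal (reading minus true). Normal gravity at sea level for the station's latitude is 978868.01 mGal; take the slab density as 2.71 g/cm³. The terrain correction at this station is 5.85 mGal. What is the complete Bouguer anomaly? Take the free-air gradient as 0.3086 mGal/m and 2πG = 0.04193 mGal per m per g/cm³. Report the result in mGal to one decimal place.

Drift-corrected reading = 978779.42 − (-0.288) = 978779.708 mGal
Free-air correction = 0.3086 × 1480.5 = 456.88 mGal
Free-air anomaly = 978779.708 − 978868.01 + (456.88) = 368.578 mGal
Bouguer slab correction = 0.04193 × 2.71 × 1480.5 = 168.23 mGal
Simple Bouguer anomaly = 368.578 − (168.23) = 200.348 mGal
Complete Bouguer anomaly = 200.348 + 5.85 = 206.198 mGal

206.2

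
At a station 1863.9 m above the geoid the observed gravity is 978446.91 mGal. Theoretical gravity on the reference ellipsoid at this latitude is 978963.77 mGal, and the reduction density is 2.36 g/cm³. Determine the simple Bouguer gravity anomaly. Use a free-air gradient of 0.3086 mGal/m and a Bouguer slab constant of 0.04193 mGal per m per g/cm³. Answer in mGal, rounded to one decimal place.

-126.1

Free-air correction = 0.3086 × 1863.9 = 575.20 mGal
Free-air anomaly = 978446.91 − 978963.77 + (575.20) = 58.34 mGal
Bouguer slab correction = 0.04193 × 2.36 × 1863.9 = 184.44 mGal
Simple Bouguer anomaly = 58.34 − (184.44) = -126.10 mGal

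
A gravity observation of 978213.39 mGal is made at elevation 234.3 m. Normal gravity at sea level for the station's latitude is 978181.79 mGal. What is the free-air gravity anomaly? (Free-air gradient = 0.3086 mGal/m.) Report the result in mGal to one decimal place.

103.9

Free-air correction = 0.3086 × 234.3 = 72.30 mGal
Free-air anomaly = 978213.39 − 978181.79 + (72.30) = 103.90 mGal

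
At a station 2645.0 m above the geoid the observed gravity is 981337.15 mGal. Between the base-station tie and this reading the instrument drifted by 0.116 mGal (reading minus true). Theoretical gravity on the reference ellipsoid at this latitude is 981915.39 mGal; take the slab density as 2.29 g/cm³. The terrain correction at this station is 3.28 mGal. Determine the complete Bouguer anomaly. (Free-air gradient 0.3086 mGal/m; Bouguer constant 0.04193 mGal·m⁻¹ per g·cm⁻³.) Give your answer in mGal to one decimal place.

Drift-corrected reading = 981337.15 − (0.116) = 981337.034 mGal
Free-air correction = 0.3086 × 2645.0 = 816.25 mGal
Free-air anomaly = 981337.034 − 981915.39 + (816.25) = 237.894 mGal
Bouguer slab correction = 0.04193 × 2.29 × 2645.0 = 253.97 mGal
Simple Bouguer anomaly = 237.894 − (253.97) = -16.076 mGal
Complete Bouguer anomaly = -16.076 + 3.28 = -12.796 mGal

-12.8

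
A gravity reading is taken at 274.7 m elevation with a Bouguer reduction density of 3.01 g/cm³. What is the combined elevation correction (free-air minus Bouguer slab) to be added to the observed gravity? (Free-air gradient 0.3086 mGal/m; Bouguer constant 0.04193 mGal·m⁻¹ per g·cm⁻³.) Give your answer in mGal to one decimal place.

Combined gradient = 0.3086 − 0.04193 × 3.01 = 0.1823907 mGal/m
Combined elevation correction = 0.1823907 × 274.7 = 50.1 mGal

50.1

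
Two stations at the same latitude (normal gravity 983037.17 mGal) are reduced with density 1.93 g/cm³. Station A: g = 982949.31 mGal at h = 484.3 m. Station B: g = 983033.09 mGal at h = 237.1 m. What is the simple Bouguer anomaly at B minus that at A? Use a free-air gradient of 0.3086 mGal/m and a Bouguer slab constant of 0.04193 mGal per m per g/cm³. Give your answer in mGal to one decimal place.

Δg_SB(A) = 982949.31 − 983037.17 + 0.3086×484.3 − 0.04193×1.93×484.3 = 22.40 mGal
Δg_SB(B) = 983033.09 − 983037.17 + 0.3086×237.1 − 0.04193×1.93×237.1 = 49.90 mGal
Difference = 49.90 − (22.40) = 27.50 mGal

27.5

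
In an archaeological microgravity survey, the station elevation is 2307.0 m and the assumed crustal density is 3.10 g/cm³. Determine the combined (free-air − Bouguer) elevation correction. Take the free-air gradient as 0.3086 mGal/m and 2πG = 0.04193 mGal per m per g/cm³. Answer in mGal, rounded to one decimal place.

412.1

Combined gradient = 0.3086 − 0.04193 × 3.10 = 0.1786170 mGal/m
Combined elevation correction = 0.1786170 × 2307.0 = 412.1 mGal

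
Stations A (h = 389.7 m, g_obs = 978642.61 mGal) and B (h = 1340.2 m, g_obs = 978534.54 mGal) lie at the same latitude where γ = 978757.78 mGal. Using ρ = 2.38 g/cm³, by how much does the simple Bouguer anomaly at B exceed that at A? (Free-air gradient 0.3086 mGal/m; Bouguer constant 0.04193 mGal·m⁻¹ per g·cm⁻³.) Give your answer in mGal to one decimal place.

90.4

Δg_SB(A) = 978642.61 − 978757.78 + 0.3086×389.7 − 0.04193×2.38×389.7 = -33.80 mGal
Δg_SB(B) = 978534.54 − 978757.78 + 0.3086×1340.2 − 0.04193×2.38×1340.2 = 56.60 mGal
Difference = 56.60 − (-33.80) = 90.40 mGal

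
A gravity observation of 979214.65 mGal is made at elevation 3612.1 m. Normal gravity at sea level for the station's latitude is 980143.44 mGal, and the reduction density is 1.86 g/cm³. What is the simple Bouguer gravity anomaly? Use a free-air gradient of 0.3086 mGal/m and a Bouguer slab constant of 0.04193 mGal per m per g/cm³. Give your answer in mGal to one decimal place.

Free-air correction = 0.3086 × 3612.1 = 1114.69 mGal
Free-air anomaly = 979214.65 − 980143.44 + (1114.69) = 185.90 mGal
Bouguer slab correction = 0.04193 × 1.86 × 3612.1 = 281.71 mGal
Simple Bouguer anomaly = 185.90 − (281.71) = -95.81 mGal

-95.8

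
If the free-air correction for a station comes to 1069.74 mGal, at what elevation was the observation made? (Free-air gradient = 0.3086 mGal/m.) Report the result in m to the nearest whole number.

h = 1069.74 / 0.3086 = 3466.43 m

3466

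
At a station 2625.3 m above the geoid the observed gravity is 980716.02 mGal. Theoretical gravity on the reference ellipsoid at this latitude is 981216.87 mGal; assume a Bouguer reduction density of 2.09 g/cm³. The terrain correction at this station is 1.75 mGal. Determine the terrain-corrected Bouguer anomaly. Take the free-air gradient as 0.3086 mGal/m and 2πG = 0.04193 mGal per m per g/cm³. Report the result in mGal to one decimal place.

Free-air correction = 0.3086 × 2625.3 = 810.17 mGal
Free-air anomaly = 980716.02 − 981216.87 + (810.17) = 309.32 mGal
Bouguer slab correction = 0.04193 × 2.09 × 2625.3 = 230.06 mGal
Simple Bouguer anomaly = 309.32 − (230.06) = 79.26 mGal
Complete Bouguer anomaly = 79.26 + 1.75 = 81.01 mGal

81.0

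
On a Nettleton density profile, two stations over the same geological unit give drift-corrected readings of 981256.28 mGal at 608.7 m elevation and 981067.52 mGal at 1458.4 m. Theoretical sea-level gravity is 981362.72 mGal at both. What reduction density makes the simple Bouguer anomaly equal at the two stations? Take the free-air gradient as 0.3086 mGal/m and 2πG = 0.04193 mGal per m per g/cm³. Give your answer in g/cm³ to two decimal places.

2.06

Δg_obs = 981067.52 − 981256.28 = -188.76 mGal over Δh = 1458.4 − 608.7 = 849.7 m
Equal Bouguer anomalies ⇒ Δg_obs + (0.3086 − 0.04193ρ)·Δh = 0
0.3086 − 0.04193ρ = −Δg_obs/Δh = 0.22215
ρ = (0.3086 − 0.22215) / 0.04193 = 2.06 g/cm³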